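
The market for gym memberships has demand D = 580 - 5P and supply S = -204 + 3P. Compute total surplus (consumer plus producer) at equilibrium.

Total surplus = 2160

Equilibrium: 580 - 5P = -204 + 3P gives P* = 98, Q* = 90.
Demand choke price: P = 116; supply starts at P = 68.
CS = ½(116 − 98)(90) = 810; PS = ½(98 − 68)(90) = 1350.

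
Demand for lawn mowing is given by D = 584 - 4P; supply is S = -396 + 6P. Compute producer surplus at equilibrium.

Equilibrium: 584 - 4P = -396 + 6P gives P* = 98, Q* = 192.
Supply starts at P = 66 (where S = 0).
PS = ½(98 − 66)(192) = 3072.

Producer surplus = 3072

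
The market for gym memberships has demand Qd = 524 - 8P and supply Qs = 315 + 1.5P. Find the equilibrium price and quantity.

Set Qd = Qs: 524 - 8P = 315 + 1.5P.
209 = 9.5P, so P* = 22.
Q* = 524 − 8(22) = 348.

P* = 22, Q* = 348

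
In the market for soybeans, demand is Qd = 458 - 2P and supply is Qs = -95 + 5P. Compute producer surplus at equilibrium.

Producer surplus = 9000

Equilibrium: 458 - 2P = -95 + 5P gives P* = 79, Q* = 300.
Supply starts at P = 19 (where Qs = 0).
PS = ½(79 − 19)(300) = 9000.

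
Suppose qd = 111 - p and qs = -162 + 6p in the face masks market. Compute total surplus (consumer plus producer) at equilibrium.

Total surplus = 3024

Equilibrium: 111 - p = -162 + 6p gives p* = 39, q* = 72.
Demand choke price: p = 111; supply starts at p = 27.
CS = ½(111 − 39)(72) = 2592; PS = ½(39 − 27)(72) = 432.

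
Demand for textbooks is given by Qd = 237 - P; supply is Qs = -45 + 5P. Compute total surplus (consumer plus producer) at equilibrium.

Equilibrium: 237 - P = -45 + 5P gives P* = 47, Q* = 190.
Demand choke price: P = 237; supply starts at P = 9.
CS = ½(237 − 47)(190) = 18050; PS = ½(47 − 9)(190) = 3610.

Total surplus = 21660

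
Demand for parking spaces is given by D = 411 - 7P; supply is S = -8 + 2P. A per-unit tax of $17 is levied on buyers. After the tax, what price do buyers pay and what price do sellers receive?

Pre-tax equilibrium: P* = 419/9, Q* = 766/9.
Tax on buyers shifts demand to D = 411 − 7(P + 17) = 292 - 7P.
292 - 7P = -8 + 2P gives seller price Ps = 100/3; buyers pay Pb = 100/3 + 17 = 151/3.
New quantity: Q = 411 − 7(151/3) = 176/3.

Buyers pay 151/3, sellers receive 100/3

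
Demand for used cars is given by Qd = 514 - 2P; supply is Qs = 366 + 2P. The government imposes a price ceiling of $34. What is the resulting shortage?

Shortage = 12

Equilibrium price would be P* = 37, so the ceiling at 34 binds.
At P = 34: Qd = 514 − 2(34) = 446, Qs = 366 + 2(34) = 434.
Shortage = 446 − 434 = 12.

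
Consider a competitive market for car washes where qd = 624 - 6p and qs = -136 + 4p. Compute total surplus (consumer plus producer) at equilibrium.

Total surplus = 5880

Equilibrium: 624 - 6p = -136 + 4p gives p* = 76, q* = 168.
Demand choke price: p = 104; supply starts at p = 34.
CS = ½(104 − 76)(168) = 2352; PS = ½(76 − 34)(168) = 3528.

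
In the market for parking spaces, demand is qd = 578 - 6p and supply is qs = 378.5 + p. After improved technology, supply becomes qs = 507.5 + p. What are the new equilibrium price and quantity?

Original equilibrium: p* = 28.5, q* = 407.
New equilibrium: 578 - 6p = 507.5 + p, so 70.5 = 7p and p' = 141/14; q' = 578 − 6(141/14) = 3623/7.

p' = 141/14, q' = 3623/7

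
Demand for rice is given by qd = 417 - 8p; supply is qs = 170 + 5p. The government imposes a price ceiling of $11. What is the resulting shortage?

Equilibrium price would be p* = 19, so the ceiling at 11 binds.
At p = 11: qd = 417 − 8(11) = 329, qs = 170 + 5(11) = 225.
Shortage = 329 − 225 = 104.

Shortage = 104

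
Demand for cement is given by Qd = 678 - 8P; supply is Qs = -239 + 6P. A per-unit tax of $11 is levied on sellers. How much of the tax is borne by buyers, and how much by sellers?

Pre-tax equilibrium: P* = 65.5, Q* = 154.
Tax on sellers shifts supply to Qs = -239 + 6(P − 11) = -305 + 6P.
678 - 8P = -305 + 6P gives buyer price Pb = 983/14; sellers receive Ps = 983/14 − 11 = 829/14.
New quantity: Q = 678 − 8(983/14) = 814/7.
Buyer burden = 983/14 − 65.5 = 33/7; seller burden = 65.5 − 829/14 = 44/7.

Buyers bear 33/7, sellers bear 44/7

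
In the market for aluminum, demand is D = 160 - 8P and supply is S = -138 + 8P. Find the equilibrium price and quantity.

P* = 18.625, Q* = 11

Set D = S: 160 - 8P = -138 + 8P.
298 = 16P, so P* = 18.625.
Q* = 160 − 8(18.625) = 11.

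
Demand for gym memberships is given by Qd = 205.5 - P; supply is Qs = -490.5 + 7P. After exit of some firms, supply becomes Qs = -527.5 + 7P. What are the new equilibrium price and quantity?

P' = 91.625, Q' = 113.875

Original equilibrium: P* = 87, Q* = 118.5.
New equilibrium: 205.5 - P = -527.5 + 7P, so 733 = 8P and P' = 91.625; Q' = 205.5 − 1(91.625) = 113.875.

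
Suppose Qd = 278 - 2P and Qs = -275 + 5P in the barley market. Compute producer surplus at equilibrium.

Producer surplus = 1440

Equilibrium: 278 - 2P = -275 + 5P gives P* = 79, Q* = 120.
Supply starts at P = 55 (where Qs = 0).
PS = ½(79 − 55)(120) = 1440.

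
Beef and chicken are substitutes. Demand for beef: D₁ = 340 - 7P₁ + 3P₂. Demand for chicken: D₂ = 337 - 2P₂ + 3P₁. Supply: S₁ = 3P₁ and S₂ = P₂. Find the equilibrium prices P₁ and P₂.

P₁ = 677/7, P₂ = 4390/21

Market 1: 340 - 7P₁ + 3P₂ = 3P₁ → 10P₁ - 3P₂ = 340.
Market 2: 3P₂ - 3P₁ = 337.
Eliminating P₂: 3×(1) + 3×(2) gives 21P₁ = 2031, so P₁ = 677/7.
Back-substitute into (2): P₂ = (337 + 3×677/7) / 3 = 4390/21.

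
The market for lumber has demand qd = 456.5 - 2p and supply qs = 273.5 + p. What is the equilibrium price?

p* = 61

Set qd = qs: 456.5 - 2p = 273.5 + p.
183 = 3p, so p* = 61.
q* = 456.5 − 2(61) = 334.5.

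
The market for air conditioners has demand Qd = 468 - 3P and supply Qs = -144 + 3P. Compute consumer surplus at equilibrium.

Consumer surplus = 4374

Equilibrium: 468 - 3P = -144 + 3P gives P* = 102, Q* = 162.
Demand choke price (Qd = 0): P = 156.
CS = ½(156 − 102)(162) = 4374.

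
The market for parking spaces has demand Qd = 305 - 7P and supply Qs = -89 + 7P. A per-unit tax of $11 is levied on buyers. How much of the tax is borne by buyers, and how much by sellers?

Pre-tax equilibrium: P* = 197/7, Q* = 108.
Tax on buyers shifts demand to Qd = 305 − 7(P + 11) = 228 - 7P.
228 - 7P = -89 + 7P gives seller price Ps = 317/14; buyers pay Pb = 317/14 + 11 = 471/14.
New quantity: Q = 305 − 7(471/14) = 69.5.
Buyer burden = 471/14 − 197/7 = 5.5; seller burden = 197/7 − 317/14 = 5.5.

Buyers bear $5.5, sellers bear $5.5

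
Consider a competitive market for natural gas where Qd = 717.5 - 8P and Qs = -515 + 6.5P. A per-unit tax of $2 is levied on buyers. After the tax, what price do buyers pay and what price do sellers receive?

Pre-tax equilibrium: P* = 85, Q* = 37.5.
Tax on buyers shifts demand to Qd = 717.5 − 8(P + 2) = 701.5 - 8P.
701.5 - 8P = -515 + 6.5P gives seller price Ps = 2433/29; buyers pay Pb = 2433/29 + 2 = 2491/29.
New quantity: Q = 717.5 − 8(2491/29) = 1759/58.

Buyers pay 2491/29, sellers receive 2433/29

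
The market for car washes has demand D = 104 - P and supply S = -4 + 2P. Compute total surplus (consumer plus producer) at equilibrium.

Total surplus = 3468

Equilibrium: 104 - P = -4 + 2P gives P* = 36, Q* = 68.
Demand choke price: P = 104; supply starts at P = 2.
CS = ½(104 − 36)(68) = 2312; PS = ½(36 − 2)(68) = 1156.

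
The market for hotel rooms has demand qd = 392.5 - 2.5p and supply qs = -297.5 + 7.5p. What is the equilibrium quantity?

Set qd = qs: 392.5 - 2.5p = -297.5 + 7.5p.
690 = 10p, so p* = 69.
q* = 392.5 − 2.5(69) = 220.

q* = 220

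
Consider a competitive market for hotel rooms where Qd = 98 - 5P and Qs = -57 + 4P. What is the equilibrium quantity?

Q* = 107/9

Set Qd = Qs: 98 - 5P = -57 + 4P.
155 = 9P, so P* = 155/9.
Q* = 98 − 5(155/9) = 107/9.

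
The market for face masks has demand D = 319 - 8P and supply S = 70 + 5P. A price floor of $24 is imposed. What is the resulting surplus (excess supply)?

Surplus = 63

Equilibrium price would be P* = 249/13, so the floor at 24 binds.
At P = 24: D = 127, S = 190.
Surplus = 190 − 127 = 63.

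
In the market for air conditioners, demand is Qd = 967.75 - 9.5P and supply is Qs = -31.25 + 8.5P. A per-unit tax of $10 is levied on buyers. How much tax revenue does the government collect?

Tax revenue = 71215/18

Pre-tax equilibrium: P* = 55.5, Q* = 440.5.
Tax on buyers shifts demand to Qd = 967.75 − 9.5(P + 10) = 872.75 - 9.5P.
872.75 - 9.5P = -31.25 + 8.5P gives seller price Ps = 452/9; buyers pay Pb = 452/9 + 10 = 542/9.
New quantity: Q = 967.75 − 9.5(542/9) = 14243/36.
Revenue = 10 × 14243/36 = 71215/18.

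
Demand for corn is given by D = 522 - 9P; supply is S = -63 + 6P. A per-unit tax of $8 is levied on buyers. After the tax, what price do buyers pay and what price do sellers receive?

Pre-tax equilibrium: P* = 39, Q* = 171.
Tax on buyers shifts demand to D = 522 − 9(P + 8) = 450 - 9P.
450 - 9P = -63 + 6P gives seller price Ps = 34.2; buyers pay Pb = 34.2 + 8 = 42.2.
New quantity: Q = 522 − 9(42.2) = 142.2.

Buyers pay $42.2, sellers receive $34.2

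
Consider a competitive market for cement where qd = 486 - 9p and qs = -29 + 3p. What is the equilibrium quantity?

q* = 99.75

Set qd = qs: 486 - 9p = -29 + 3p.
515 = 12p, so p* = 515/12.
q* = 486 − 9(515/12) = 99.75.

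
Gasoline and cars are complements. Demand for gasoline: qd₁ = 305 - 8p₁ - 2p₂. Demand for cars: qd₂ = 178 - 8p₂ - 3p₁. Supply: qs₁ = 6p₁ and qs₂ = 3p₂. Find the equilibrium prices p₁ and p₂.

p₁ = 2999/148, p₂ = 1577/148

Market 1: 305 - 8p₁ - 2p₂ = 6p₁ → 14p₁ + 2p₂ = 305.
Market 2: 11p₂ + 3p₁ = 178.
Eliminating p₂: 11×(1) − 2×(2) gives 148p₁ = 2999, so p₁ = 2999/148.
Back-substitute into (2): p₂ = (178 − 3×2999/148) / 11 = 1577/148.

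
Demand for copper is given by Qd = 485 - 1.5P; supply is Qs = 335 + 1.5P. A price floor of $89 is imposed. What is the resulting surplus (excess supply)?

Surplus = 117

Equilibrium price would be P* = 50, so the floor at 89 binds.
At P = 89: Qd = 351.5, Qs = 468.5.
Surplus = 468.5 − 351.5 = 117.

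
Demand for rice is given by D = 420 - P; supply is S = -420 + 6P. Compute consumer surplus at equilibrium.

Consumer surplus = 45000

Equilibrium: 420 - P = -420 + 6P gives P* = 120, Q* = 300.
Demand choke price (D = 0): P = 420.
CS = ½(420 − 120)(300) = 45000.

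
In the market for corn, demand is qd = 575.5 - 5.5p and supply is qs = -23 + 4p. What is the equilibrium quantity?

Set qd = qs: 575.5 - 5.5p = -23 + 4p.
598.5 = 9.5p, so p* = 63.
q* = 575.5 − 5.5(63) = 229.

q* = 229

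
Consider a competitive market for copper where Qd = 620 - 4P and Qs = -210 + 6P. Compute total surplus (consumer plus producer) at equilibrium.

Total surplus = 17280

Equilibrium: 620 - 4P = -210 + 6P gives P* = 83, Q* = 288.
Demand choke price: P = 155; supply starts at P = 35.
CS = ½(155 − 83)(288) = 10368; PS = ½(83 − 35)(288) = 6912.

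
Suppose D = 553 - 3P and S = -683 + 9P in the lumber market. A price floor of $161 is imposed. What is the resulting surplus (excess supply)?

Surplus = 696

Equilibrium price would be P* = 103, so the floor at 161 binds.
At P = 161: D = 70, S = 766.
Surplus = 766 − 70 = 696.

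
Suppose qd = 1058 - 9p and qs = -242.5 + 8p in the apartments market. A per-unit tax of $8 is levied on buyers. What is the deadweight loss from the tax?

Deadweight loss = 2304/17

Pre-tax equilibrium: p* = 76.5, q* = 369.5.
Tax on buyers shifts demand to qd = 1058 − 9(p + 8) = 986 - 9p.
986 - 9p = -242.5 + 8p gives seller price ps = 2457/34; buyers pay pb = 2457/34 + 8 = 2729/34.
New quantity: q = 1058 − 9(2729/34) = 11411/34.
DWL = ½ × 8 × (369.5 − 11411/34) = 2304/17.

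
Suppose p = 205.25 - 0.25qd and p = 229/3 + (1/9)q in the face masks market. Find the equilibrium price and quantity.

Set the two price expressions equal: 205.25 - 0.25q = 229/3 + (1/9)q.
1547/12 = (13/36)q, so q* = 357.
p* = 205.25 − (0.25)(357) = 116.

p* = 116, q* = 357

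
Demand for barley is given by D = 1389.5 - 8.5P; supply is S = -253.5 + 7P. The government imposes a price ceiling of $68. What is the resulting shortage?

Equilibrium price would be P* = 106, so the ceiling at 68 binds.
At P = 68: D = 1389.5 − 8.5(68) = 811.5, S = -253.5 + 7(68) = 222.5.
Shortage = 811.5 − 222.5 = 589.

Shortage = 589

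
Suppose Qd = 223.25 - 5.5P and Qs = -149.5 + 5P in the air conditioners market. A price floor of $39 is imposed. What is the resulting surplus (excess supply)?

Surplus = 36.75

Equilibrium price would be P* = 35.5, so the floor at 39 binds.
At P = 39: Qd = 8.75, Qs = 45.5.
Surplus = 45.5 − 8.75 = 36.75.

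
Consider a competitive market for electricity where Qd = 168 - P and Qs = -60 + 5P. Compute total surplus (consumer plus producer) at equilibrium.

Total surplus = 10140

Equilibrium: 168 - P = -60 + 5P gives P* = 38, Q* = 130.
Demand choke price: P = 168; supply starts at P = 12.
CS = ½(168 − 38)(130) = 8450; PS = ½(38 − 12)(130) = 1690.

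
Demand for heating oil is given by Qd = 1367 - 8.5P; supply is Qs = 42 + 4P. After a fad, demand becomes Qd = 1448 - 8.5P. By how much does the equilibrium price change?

ΔP = 6.48

Original equilibrium: P* = 106, Q* = 466.
New equilibrium: 1448 - 8.5P = 42 + 4P, so 1406 = 12.5P and P' = 112.48; Q' = 1448 − 8.5(112.48) = 491.92.
Change in price: 112.48 − 106 = 6.48.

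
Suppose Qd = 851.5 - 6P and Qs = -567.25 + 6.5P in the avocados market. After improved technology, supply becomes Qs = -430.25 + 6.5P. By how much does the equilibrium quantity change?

ΔQ = 65.76

Original equilibrium: P* = 113.5, Q* = 170.5.
New equilibrium: 851.5 - 6P = -430.25 + 6.5P, so 1281.75 = 12.5P and P' = 102.54; Q' = 851.5 − 6(102.54) = 236.26.
Change in quantity: 236.26 − 170.5 = 65.76.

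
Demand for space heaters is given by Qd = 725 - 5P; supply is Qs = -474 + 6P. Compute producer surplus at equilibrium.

Producer surplus = 2700

Equilibrium: 725 - 5P = -474 + 6P gives P* = 109, Q* = 180.
Supply starts at P = 79 (where Qs = 0).
PS = ½(109 − 79)(180) = 2700.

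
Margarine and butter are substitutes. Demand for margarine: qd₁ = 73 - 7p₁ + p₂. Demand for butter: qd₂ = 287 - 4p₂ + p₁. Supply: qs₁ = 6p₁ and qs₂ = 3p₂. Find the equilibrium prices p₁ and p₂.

Market 1: 73 - 7p₁ + p₂ = 6p₁ → 13p₁ - p₂ = 73.
Market 2: 7p₂ - p₁ = 287.
Eliminating p₂: 7×(1) + 1×(2) gives 90p₁ = 798, so p₁ = 133/15.
Back-substitute into (2): p₂ = (287 + 1×133/15) / 7 = 634/15.

p₁ = 133/15, p₂ = 634/15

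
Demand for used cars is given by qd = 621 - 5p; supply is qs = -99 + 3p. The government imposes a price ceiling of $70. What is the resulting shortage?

Shortage = 160

Equilibrium price would be p* = 90, so the ceiling at 70 binds.
At p = 70: qd = 621 − 5(70) = 271, qs = -99 + 3(70) = 111.
Shortage = 271 − 111 = 160.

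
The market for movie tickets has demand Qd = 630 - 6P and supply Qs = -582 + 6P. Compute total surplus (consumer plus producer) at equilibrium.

Equilibrium: 630 - 6P = -582 + 6P gives P* = 101, Q* = 24.
Demand choke price: P = 105; supply starts at P = 97.
CS = ½(105 − 101)(24) = 48; PS = ½(101 − 97)(24) = 48.

Total surplus = 96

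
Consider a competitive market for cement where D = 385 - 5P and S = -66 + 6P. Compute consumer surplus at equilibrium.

Consumer surplus = 3240

Equilibrium: 385 - 5P = -66 + 6P gives P* = 41, Q* = 180.
Demand choke price (D = 0): P = 77.
CS = ½(77 − 41)(180) = 3240.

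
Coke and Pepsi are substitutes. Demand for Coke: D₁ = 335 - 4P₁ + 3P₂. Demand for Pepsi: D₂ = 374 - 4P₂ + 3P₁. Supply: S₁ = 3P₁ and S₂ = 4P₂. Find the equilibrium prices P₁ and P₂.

P₁ = 3802/47, P₂ = 3623/47

Market 1: 335 - 4P₁ + 3P₂ = 3P₁ → 7P₁ - 3P₂ = 335.
Market 2: 8P₂ - 3P₁ = 374.
Eliminating P₂: 8×(1) + 3×(2) gives 47P₁ = 3802, so P₁ = 3802/47.
Back-substitute into (2): P₂ = (374 + 3×3802/47) / 8 = 3623/47.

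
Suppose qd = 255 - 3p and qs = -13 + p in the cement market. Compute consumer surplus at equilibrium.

Consumer surplus = 486

Equilibrium: 255 - 3p = -13 + p gives p* = 67, q* = 54.
Demand choke price (qd = 0): p = 85.
CS = ½(85 − 67)(54) = 486.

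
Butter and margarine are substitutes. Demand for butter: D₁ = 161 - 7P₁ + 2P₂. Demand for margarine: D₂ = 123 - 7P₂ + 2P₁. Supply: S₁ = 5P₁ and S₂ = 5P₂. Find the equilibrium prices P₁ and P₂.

P₁ = 1089/70, P₂ = 899/70

Market 1: 161 - 7P₁ + 2P₂ = 5P₁ → 12P₁ - 2P₂ = 161.
Market 2: 12P₂ - 2P₁ = 123.
Eliminating P₂: 12×(1) + 2×(2) gives 140P₁ = 2178, so P₁ = 1089/70.
Back-substitute into (2): P₂ = (123 + 2×1089/70) / 12 = 899/70.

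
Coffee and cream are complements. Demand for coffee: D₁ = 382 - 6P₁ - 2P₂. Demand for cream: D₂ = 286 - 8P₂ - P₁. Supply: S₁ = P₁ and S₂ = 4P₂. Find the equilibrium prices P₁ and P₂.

Market 1: 382 - 6P₁ - 2P₂ = P₁ → 7P₁ + 2P₂ = 382.
Market 2: 12P₂ + P₁ = 286.
Eliminating P₂: 12×(1) − 2×(2) gives 82P₁ = 4012, so P₁ = 2006/41.
Back-substitute into (2): P₂ = (286 − 1×2006/41) / 12 = 810/41.

P₁ = 2006/41, P₂ = 810/41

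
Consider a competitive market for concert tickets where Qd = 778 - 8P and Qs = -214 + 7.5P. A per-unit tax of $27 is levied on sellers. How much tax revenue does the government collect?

Tax revenue = 135162/31

Pre-tax equilibrium: P* = 64, Q* = 266.
Tax on sellers shifts supply to Qs = -214 + 7.5(P − 27) = -416.5 + 7.5P.
778 - 8P = -416.5 + 7.5P gives buyer price Pb = 2389/31; sellers receive Ps = 2389/31 − 27 = 1552/31.
New quantity: Q = 778 − 8(2389/31) = 5006/31.
Revenue = 27 × 5006/31 = 135162/31.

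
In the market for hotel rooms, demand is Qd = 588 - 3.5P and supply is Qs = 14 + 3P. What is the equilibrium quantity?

Set Qd = Qs: 588 - 3.5P = 14 + 3P.
574 = 6.5P, so P* = 1148/13.
Q* = 588 − 3.5(1148/13) = 3626/13.

Q* = 3626/13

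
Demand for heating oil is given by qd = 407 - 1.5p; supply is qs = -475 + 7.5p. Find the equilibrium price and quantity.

p* = 98, q* = 260

Set qd = qs: 407 - 1.5p = -475 + 7.5p.
882 = 9p, so p* = 98.
q* = 407 − 1.5(98) = 260.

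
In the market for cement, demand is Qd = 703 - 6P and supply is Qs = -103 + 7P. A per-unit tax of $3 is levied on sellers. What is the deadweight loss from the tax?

Pre-tax equilibrium: P* = 62, Q* = 331.
Tax on sellers shifts supply to Qs = -103 + 7(P − 3) = -124 + 7P.
703 - 6P = -124 + 7P gives buyer price Pb = 827/13; sellers receive Ps = 827/13 − 3 = 788/13.
New quantity: Q = 703 − 6(827/13) = 4177/13.
DWL = ½ × 3 × (331 − 4177/13) = 189/13.

Deadweight loss = 189/13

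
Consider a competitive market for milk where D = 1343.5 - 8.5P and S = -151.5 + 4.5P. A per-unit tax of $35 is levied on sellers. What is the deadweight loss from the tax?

Pre-tax equilibrium: P* = 115, Q* = 366.
Tax on sellers shifts supply to S = -151.5 + 4.5(P − 35) = -309 + 4.5P.
1343.5 - 8.5P = -309 + 4.5P gives buyer price Pb = 3305/26; sellers receive Ps = 3305/26 − 35 = 2395/26.
New quantity: Q = 1343.5 − 8.5(3305/26) = 13677/52.
DWL = ½ × 35 × (366 − 13677/52) = 187425/104.

Deadweight loss = 187425/104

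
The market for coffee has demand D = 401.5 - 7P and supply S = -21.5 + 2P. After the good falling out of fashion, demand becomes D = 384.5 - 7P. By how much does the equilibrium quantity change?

ΔQ = -34/9

Original equilibrium: P* = 47, Q* = 72.5.
New equilibrium: 384.5 - 7P = -21.5 + 2P, so 406 = 9P and P' = 406/9; Q' = 384.5 − 7(406/9) = 1237/18.
Change in quantity: 1237/18 − 72.5 = -34/9.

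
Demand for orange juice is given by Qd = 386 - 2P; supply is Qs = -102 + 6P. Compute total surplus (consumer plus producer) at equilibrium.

Total surplus = 23232

Equilibrium: 386 - 2P = -102 + 6P gives P* = 61, Q* = 264.
Demand choke price: P = 193; supply starts at P = 17.
CS = ½(193 − 61)(264) = 17424; PS = ½(61 − 17)(264) = 5808.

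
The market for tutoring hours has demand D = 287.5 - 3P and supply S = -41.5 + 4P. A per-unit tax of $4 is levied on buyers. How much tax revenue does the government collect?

Tax revenue = 3910/7

Pre-tax equilibrium: P* = 47, Q* = 146.5.
Tax on buyers shifts demand to D = 287.5 − 3(P + 4) = 275.5 - 3P.
275.5 - 3P = -41.5 + 4P gives seller price Ps = 317/7; buyers pay Pb = 317/7 + 4 = 345/7.
New quantity: Q = 287.5 − 3(345/7) = 1955/14.
Revenue = 4 × 1955/14 = 3910/7.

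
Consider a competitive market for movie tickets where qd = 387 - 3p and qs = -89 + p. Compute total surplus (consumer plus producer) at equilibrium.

Total surplus = 600

Equilibrium: 387 - 3p = -89 + p gives p* = 119, q* = 30.
Demand choke price: p = 129; supply starts at p = 89.
CS = ½(129 − 119)(30) = 150; PS = ½(119 − 89)(30) = 450.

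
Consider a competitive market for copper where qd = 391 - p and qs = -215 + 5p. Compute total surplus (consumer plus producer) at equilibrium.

Total surplus = 50460

Equilibrium: 391 - p = -215 + 5p gives p* = 101, q* = 290.
Demand choke price: p = 391; supply starts at p = 43.
CS = ½(391 − 101)(290) = 42050; PS = ½(101 − 43)(290) = 8410.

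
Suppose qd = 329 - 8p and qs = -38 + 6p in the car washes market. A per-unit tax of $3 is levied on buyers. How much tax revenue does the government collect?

Pre-tax equilibrium: p* = 367/14, q* = 835/7.
Tax on buyers shifts demand to qd = 329 − 8(p + 3) = 305 - 8p.
305 - 8p = -38 + 6p gives seller price ps = 24.5; buyers pay pb = 24.5 + 3 = 27.5.
New quantity: q = 329 − 8(27.5) = 109.
Revenue = 3 × 109 = 327.

Tax revenue = 327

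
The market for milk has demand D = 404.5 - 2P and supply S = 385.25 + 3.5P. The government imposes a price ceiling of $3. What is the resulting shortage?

Shortage = 2.75

Equilibrium price would be P* = 3.5, so the ceiling at 3 binds.
At P = 3: D = 404.5 − 2(3) = 398.5, S = 385.25 + 3.5(3) = 395.75.
Shortage = 398.5 − 395.75 = 2.75.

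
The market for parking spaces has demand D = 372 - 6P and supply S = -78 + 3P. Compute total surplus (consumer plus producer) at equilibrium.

Total surplus = 1296

Equilibrium: 372 - 6P = -78 + 3P gives P* = 50, Q* = 72.
Demand choke price: P = 62; supply starts at P = 26.
CS = ½(62 − 50)(72) = 432; PS = ½(50 − 26)(72) = 864.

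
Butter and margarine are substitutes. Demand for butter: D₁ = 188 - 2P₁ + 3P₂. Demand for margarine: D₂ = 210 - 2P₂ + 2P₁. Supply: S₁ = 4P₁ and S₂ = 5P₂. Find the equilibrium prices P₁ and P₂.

P₁ = 973/18, P₂ = 409/9

Market 1: 188 - 2P₁ + 3P₂ = 4P₁ → 6P₁ - 3P₂ = 188.
Market 2: 7P₂ - 2P₁ = 210.
Eliminating P₂: 7×(1) + 3×(2) gives 36P₁ = 1946, so P₁ = 973/18.
Back-substitute into (2): P₂ = (210 + 2×973/18) / 7 = 409/9.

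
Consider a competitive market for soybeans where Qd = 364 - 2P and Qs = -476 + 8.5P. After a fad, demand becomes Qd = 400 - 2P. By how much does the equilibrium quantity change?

Original equilibrium: P* = 80, Q* = 204.
New equilibrium: 400 - 2P = -476 + 8.5P, so 876 = 10.5P and P' = 584/7; Q' = 400 − 2(584/7) = 1632/7.
Change in quantity: 1632/7 − 204 = 204/7.

ΔQ = 204/7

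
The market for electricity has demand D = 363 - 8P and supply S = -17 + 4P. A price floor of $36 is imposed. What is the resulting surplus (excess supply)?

Equilibrium price would be P* = 95/3, so the floor at 36 binds.
At P = 36: D = 75, S = 127.
Surplus = 127 − 75 = 52.

Surplus = 52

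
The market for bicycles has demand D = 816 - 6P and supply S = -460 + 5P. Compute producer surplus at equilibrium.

Producer surplus = 1440

Equilibrium: 816 - 6P = -460 + 5P gives P* = 116, Q* = 120.
Supply starts at P = 92 (where S = 0).
PS = ½(116 − 92)(120) = 1440.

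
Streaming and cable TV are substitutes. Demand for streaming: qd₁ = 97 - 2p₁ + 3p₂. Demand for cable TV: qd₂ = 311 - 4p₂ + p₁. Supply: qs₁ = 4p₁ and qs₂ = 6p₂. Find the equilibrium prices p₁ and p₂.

Market 1: 97 - 2p₁ + 3p₂ = 4p₁ → 6p₁ - 3p₂ = 97.
Market 2: 10p₂ - p₁ = 311.
Eliminating p₂: 10×(1) + 3×(2) gives 57p₁ = 1903, so p₁ = 1903/57.
Back-substitute into (2): p₂ = (311 + 1×1903/57) / 10 = 1963/57.

p₁ = 1903/57, p₂ = 1963/57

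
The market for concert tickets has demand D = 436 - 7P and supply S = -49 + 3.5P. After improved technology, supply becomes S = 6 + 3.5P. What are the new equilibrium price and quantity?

P' = 860/21, Q' = 448/3

Original equilibrium: P* = 970/21, Q* = 338/3.
New equilibrium: 436 - 7P = 6 + 3.5P, so 430 = 10.5P and P' = 860/21; Q' = 436 − 7(860/21) = 448/3.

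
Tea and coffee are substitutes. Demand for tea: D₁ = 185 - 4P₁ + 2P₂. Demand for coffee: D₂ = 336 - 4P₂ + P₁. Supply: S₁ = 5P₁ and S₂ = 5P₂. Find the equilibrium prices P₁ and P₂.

P₁ = 2337/79, P₂ = 3209/79

Market 1: 185 - 4P₁ + 2P₂ = 5P₁ → 9P₁ - 2P₂ = 185.
Market 2: 9P₂ - P₁ = 336.
Eliminating P₂: 9×(1) + 2×(2) gives 79P₁ = 2337, so P₁ = 2337/79.
Back-substitute into (2): P₂ = (336 + 1×2337/79) / 9 = 3209/79.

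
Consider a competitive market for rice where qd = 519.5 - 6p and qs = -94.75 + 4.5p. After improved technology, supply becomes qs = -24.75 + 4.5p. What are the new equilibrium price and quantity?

Original equilibrium: p* = 58.5, q* = 168.5.
New equilibrium: 519.5 - 6p = -24.75 + 4.5p, so 544.25 = 10.5p and p' = 311/6; q' = 519.5 − 6(311/6) = 208.5.

p' = 311/6, q' = 208.5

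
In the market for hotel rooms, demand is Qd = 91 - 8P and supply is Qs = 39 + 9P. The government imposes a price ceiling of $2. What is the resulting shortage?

Equilibrium price would be P* = 52/17, so the ceiling at 2 binds.
At P = 2: Qd = 91 − 8(2) = 75, Qs = 39 + 9(2) = 57.
Shortage = 75 − 57 = 18.

Shortage = 18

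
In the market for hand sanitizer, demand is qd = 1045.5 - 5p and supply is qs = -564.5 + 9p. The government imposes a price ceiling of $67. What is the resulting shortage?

Equilibrium price would be p* = 115, so the ceiling at 67 binds.
At p = 67: qd = 1045.5 − 5(67) = 710.5, qs = -564.5 + 9(67) = 38.5.
Shortage = 710.5 − 38.5 = 672.

Shortage = 672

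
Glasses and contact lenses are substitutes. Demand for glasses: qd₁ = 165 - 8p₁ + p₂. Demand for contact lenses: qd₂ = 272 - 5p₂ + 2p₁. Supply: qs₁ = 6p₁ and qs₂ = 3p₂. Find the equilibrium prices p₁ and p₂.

Market 1: 165 - 8p₁ + p₂ = 6p₁ → 14p₁ - p₂ = 165.
Market 2: 8p₂ - 2p₁ = 272.
Eliminating p₂: 8×(1) + 1×(2) gives 110p₁ = 1592, so p₁ = 796/55.
Back-substitute into (2): p₂ = (272 + 2×796/55) / 8 = 2069/55.

p₁ = 796/55, p₂ = 2069/55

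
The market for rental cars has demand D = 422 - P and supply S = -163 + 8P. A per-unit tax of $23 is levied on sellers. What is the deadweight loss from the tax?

Deadweight loss = 2116/9

Pre-tax equilibrium: P* = 65, Q* = 357.
Tax on sellers shifts supply to S = -163 + 8(P − 23) = -347 + 8P.
422 - P = -347 + 8P gives buyer price Pb = 769/9; sellers receive Ps = 769/9 − 23 = 562/9.
New quantity: Q = 422 − 1(769/9) = 3029/9.
DWL = ½ × 23 × (357 − 3029/9) = 2116/9.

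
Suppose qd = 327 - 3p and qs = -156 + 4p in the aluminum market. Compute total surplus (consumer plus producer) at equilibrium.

Total surplus = 4200

Equilibrium: 327 - 3p = -156 + 4p gives p* = 69, q* = 120.
Demand choke price: p = 109; supply starts at p = 39.
CS = ½(109 − 69)(120) = 2400; PS = ½(69 − 39)(120) = 1800.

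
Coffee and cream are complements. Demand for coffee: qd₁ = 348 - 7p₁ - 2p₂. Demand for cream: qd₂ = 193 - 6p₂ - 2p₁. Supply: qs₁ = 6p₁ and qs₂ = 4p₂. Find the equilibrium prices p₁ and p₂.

Market 1: 348 - 7p₁ - 2p₂ = 6p₁ → 13p₁ + 2p₂ = 348.
Market 2: 10p₂ + 2p₁ = 193.
Eliminating p₂: 10×(1) − 2×(2) gives 126p₁ = 3094, so p₁ = 221/9.
Back-substitute into (2): p₂ = (193 − 2×221/9) / 10 = 259/18.

p₁ = 221/9, p₂ = 259/18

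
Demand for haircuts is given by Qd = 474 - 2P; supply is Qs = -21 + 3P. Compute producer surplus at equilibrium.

Producer surplus = 12696

Equilibrium: 474 - 2P = -21 + 3P gives P* = 99, Q* = 276.
Supply starts at P = 7 (where Qs = 0).
PS = ½(99 − 7)(276) = 12696.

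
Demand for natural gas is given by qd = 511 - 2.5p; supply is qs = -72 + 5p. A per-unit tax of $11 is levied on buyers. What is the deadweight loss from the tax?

Deadweight loss = 605/6

Pre-tax equilibrium: p* = 1166/15, q* = 950/3.
Tax on buyers shifts demand to qd = 511 − 2.5(p + 11) = 483.5 - 2.5p.
483.5 - 2.5p = -72 + 5p gives seller price ps = 1111/15; buyers pay pb = 1111/15 + 11 = 1276/15.
New quantity: q = 511 − 2.5(1276/15) = 895/3.
DWL = ½ × 11 × (950/3 − 895/3) = 605/6.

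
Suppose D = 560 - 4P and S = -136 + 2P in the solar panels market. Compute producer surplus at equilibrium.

Producer surplus = 2304

Equilibrium: 560 - 4P = -136 + 2P gives P* = 116, Q* = 96.
Supply starts at P = 68 (where S = 0).
PS = ½(116 − 68)(96) = 2304.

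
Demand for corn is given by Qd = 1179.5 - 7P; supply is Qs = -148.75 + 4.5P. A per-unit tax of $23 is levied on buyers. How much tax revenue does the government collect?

Pre-tax equilibrium: P* = 115.5, Q* = 371.
Tax on buyers shifts demand to Qd = 1179.5 − 7(P + 23) = 1018.5 - 7P.
1018.5 - 7P = -148.75 + 4.5P gives seller price Ps = 101.5; buyers pay Pb = 101.5 + 23 = 124.5.
New quantity: Q = 1179.5 − 7(124.5) = 308.
Revenue = 23 × 308 = 7084.

Tax revenue = 7084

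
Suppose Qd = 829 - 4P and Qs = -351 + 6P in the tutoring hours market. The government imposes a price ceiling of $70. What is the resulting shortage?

Shortage = 480

Equilibrium price would be P* = 118, so the ceiling at 70 binds.
At P = 70: Qd = 829 − 4(70) = 549, Qs = -351 + 6(70) = 69.
Shortage = 549 − 69 = 480.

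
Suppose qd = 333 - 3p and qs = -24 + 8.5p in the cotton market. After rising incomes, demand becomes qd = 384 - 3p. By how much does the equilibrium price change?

Original equilibrium: p* = 714/23, q* = 5517/23.
New equilibrium: 384 - 3p = -24 + 8.5p, so 408 = 11.5p and p' = 816/23; q' = 384 − 3(816/23) = 6384/23.
Change in price: 816/23 − 714/23 = 102/23.

Δp = 102/23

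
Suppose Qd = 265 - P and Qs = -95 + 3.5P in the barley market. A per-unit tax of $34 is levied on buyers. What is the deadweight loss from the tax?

Deadweight loss = 4046/9

Pre-tax equilibrium: P* = 80, Q* = 185.
Tax on buyers shifts demand to Qd = 265 − 1(P + 34) = 231 - P.
231 - P = -95 + 3.5P gives seller price Ps = 652/9; buyers pay Pb = 652/9 + 34 = 958/9.
New quantity: Q = 265 − 1(958/9) = 1427/9.
DWL = ½ × 34 × (185 − 1427/9) = 4046/9.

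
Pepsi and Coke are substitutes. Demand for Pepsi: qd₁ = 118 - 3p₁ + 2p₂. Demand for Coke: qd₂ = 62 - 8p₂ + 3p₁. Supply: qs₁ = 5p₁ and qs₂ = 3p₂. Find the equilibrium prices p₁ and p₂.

Market 1: 118 - 3p₁ + 2p₂ = 5p₁ → 8p₁ - 2p₂ = 118.
Market 2: 11p₂ - 3p₁ = 62.
Eliminating p₂: 11×(1) + 2×(2) gives 82p₁ = 1422, so p₁ = 711/41.
Back-substitute into (2): p₂ = (62 + 3×711/41) / 11 = 425/41.

p₁ = 711/41, p₂ = 425/41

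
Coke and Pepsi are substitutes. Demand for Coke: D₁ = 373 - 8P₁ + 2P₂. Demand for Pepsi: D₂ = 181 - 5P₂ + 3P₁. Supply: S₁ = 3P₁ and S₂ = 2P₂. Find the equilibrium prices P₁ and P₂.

Market 1: 373 - 8P₁ + 2P₂ = 3P₁ → 11P₁ - 2P₂ = 373.
Market 2: 7P₂ - 3P₁ = 181.
Eliminating P₂: 7×(1) + 2×(2) gives 71P₁ = 2973, so P₁ = 2973/71.
Back-substitute into (2): P₂ = (181 + 3×2973/71) / 7 = 3110/71.

P₁ = 2973/71, P₂ = 3110/71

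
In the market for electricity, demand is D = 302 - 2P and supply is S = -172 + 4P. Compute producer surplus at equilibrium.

Equilibrium: 302 - 2P = -172 + 4P gives P* = 79, Q* = 144.
Supply starts at P = 43 (where S = 0).
PS = ½(79 − 43)(144) = 2592.

Producer surplus = 2592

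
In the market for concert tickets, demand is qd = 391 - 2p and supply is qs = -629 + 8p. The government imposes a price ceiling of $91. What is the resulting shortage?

Shortage = 110

Equilibrium price would be p* = 102, so the ceiling at 91 binds.
At p = 91: qd = 391 − 2(91) = 209, qs = -629 + 8(91) = 99.
Shortage = 209 − 99 = 110.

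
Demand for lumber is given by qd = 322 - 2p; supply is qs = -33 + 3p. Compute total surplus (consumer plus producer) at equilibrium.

Equilibrium: 322 - 2p = -33 + 3p gives p* = 71, q* = 180.
Demand choke price: p = 161; supply starts at p = 11.
CS = ½(161 − 71)(180) = 8100; PS = ½(71 − 11)(180) = 5400.

Total surplus = 13500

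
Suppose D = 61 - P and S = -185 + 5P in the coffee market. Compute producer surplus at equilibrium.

Producer surplus = 40

Equilibrium: 61 - P = -185 + 5P gives P* = 41, Q* = 20.
Supply starts at P = 37 (where S = 0).
PS = ½(41 − 37)(20) = 40.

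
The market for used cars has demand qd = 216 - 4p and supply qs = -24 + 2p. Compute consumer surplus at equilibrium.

Consumer surplus = 392

Equilibrium: 216 - 4p = -24 + 2p gives p* = 40, q* = 56.
Demand choke price (qd = 0): p = 54.
CS = ½(54 − 40)(56) = 392.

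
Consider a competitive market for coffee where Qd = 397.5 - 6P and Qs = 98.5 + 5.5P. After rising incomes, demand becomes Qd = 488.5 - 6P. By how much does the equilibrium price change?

ΔP = 182/23

Original equilibrium: P* = 26, Q* = 241.5.
New equilibrium: 488.5 - 6P = 98.5 + 5.5P, so 390 = 11.5P and P' = 780/23; Q' = 488.5 − 6(780/23) = 13111/46.
Change in price: 780/23 − 26 = 182/23.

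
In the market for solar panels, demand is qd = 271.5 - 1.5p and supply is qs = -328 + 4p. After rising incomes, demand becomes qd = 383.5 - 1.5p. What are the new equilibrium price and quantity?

p' = 1423/11, q' = 2084/11

Original equilibrium: p* = 109, q* = 108.
New equilibrium: 383.5 - 1.5p = -328 + 4p, so 711.5 = 5.5p and p' = 1423/11; q' = 383.5 − 1.5(1423/11) = 2084/11.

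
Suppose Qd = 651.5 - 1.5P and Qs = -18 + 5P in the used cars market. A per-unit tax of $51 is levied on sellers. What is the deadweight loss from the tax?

Deadweight loss = 39015/26

Pre-tax equilibrium: P* = 103, Q* = 497.
Tax on sellers shifts supply to Qs = -18 + 5(P − 51) = -273 + 5P.
651.5 - 1.5P = -273 + 5P gives buyer price Pb = 1849/13; sellers receive Ps = 1849/13 − 51 = 1186/13.
New quantity: Q = 651.5 − 1.5(1849/13) = 5696/13.
DWL = ½ × 51 × (497 − 5696/13) = 39015/26.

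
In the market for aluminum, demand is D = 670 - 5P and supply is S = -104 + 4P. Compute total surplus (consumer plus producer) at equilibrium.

Equilibrium: 670 - 5P = -104 + 4P gives P* = 86, Q* = 240.
Demand choke price: P = 134; supply starts at P = 26.
CS = ½(134 − 86)(240) = 5760; PS = ½(86 − 26)(240) = 7200.

Total surplus = 12960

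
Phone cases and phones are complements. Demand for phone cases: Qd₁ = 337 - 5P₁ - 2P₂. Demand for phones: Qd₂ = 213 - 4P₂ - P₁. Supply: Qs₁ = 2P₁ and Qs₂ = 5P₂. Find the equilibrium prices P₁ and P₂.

Market 1: 337 - 5P₁ - 2P₂ = 2P₁ → 7P₁ + 2P₂ = 337.
Market 2: 9P₂ + P₁ = 213.
Eliminating P₂: 9×(1) − 2×(2) gives 61P₁ = 2607, so P₁ = 2607/61.
Back-substitute into (2): P₂ = (213 − 1×2607/61) / 9 = 1154/61.

P₁ = 2607/61, P₂ = 1154/61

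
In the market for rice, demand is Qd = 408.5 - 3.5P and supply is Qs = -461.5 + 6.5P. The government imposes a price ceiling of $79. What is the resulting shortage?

Shortage = 80

Equilibrium price would be P* = 87, so the ceiling at 79 binds.
At P = 79: Qd = 408.5 − 3.5(79) = 132, Qs = -461.5 + 6.5(79) = 52.
Shortage = 132 − 52 = 80.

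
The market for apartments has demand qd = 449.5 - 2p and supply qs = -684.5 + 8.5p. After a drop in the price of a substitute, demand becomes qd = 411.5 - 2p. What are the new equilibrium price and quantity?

Original equilibrium: p* = 108, q* = 233.5.
New equilibrium: 411.5 - 2p = -684.5 + 8.5p, so 1096 = 10.5p and p' = 2192/21; q' = 411.5 − 2(2192/21) = 8515/42.

p' = 2192/21, q' = 8515/42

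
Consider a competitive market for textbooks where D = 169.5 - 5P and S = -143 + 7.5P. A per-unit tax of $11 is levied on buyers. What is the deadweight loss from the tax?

Deadweight loss = 181.5

Pre-tax equilibrium: P* = 25, Q* = 44.5.
Tax on buyers shifts demand to D = 169.5 − 5(P + 11) = 114.5 - 5P.
114.5 - 5P = -143 + 7.5P gives seller price Ps = 20.6; buyers pay Pb = 20.6 + 11 = 31.6.
New quantity: Q = 169.5 − 5(31.6) = 11.5.
DWL = ½ × 11 × (44.5 − 11.5) = 181.5.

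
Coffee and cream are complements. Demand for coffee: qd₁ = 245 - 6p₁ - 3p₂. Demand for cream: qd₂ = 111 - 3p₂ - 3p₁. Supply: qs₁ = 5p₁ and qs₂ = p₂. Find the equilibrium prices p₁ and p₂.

p₁ = 647/35, p₂ = 486/35

Market 1: 245 - 6p₁ - 3p₂ = 5p₁ → 11p₁ + 3p₂ = 245.
Market 2: 4p₂ + 3p₁ = 111.
Eliminating p₂: 4×(1) − 3×(2) gives 35p₁ = 647, so p₁ = 647/35.
Back-substitute into (2): p₂ = (111 − 3×647/35) / 4 = 486/35.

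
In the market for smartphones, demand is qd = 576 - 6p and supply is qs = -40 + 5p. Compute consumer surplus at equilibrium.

Equilibrium: 576 - 6p = -40 + 5p gives p* = 56, q* = 240.
Demand choke price (qd = 0): p = 96.
CS = ½(96 − 56)(240) = 4800.

Consumer surplus = 4800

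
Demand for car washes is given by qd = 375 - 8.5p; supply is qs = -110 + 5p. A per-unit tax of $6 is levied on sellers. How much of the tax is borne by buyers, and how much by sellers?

Buyers bear 20/9, sellers bear 34/9

Pre-tax equilibrium: p* = 970/27, q* = 1880/27.
Tax on sellers shifts supply to qs = -110 + 5(p − 6) = -140 + 5p.
375 - 8.5p = -140 + 5p gives buyer price pb = 1030/27; sellers receive ps = 1030/27 − 6 = 868/27.
New quantity: q = 375 − 8.5(1030/27) = 1370/27.
Buyer burden = 1030/27 − 970/27 = 20/9; seller burden = 970/27 − 868/27 = 34/9.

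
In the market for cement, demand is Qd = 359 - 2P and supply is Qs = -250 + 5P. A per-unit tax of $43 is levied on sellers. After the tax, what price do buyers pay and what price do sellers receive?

Buyers pay 824/7, sellers receive 523/7

Pre-tax equilibrium: P* = 87, Q* = 185.
Tax on sellers shifts supply to Qs = -250 + 5(P − 43) = -465 + 5P.
359 - 2P = -465 + 5P gives buyer price Pb = 824/7; sellers receive Ps = 824/7 − 43 = 523/7.
New quantity: Q = 359 − 2(824/7) = 865/7.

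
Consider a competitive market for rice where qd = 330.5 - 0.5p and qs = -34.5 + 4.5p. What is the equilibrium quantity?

q* = 294

Set qd = qs: 330.5 - 0.5p = -34.5 + 4.5p.
365 = 5p, so p* = 73.
q* = 330.5 − 0.5(73) = 294.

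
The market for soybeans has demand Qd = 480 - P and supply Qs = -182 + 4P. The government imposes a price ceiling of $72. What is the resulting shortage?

Shortage = 302

Equilibrium price would be P* = 132.4, so the ceiling at 72 binds.
At P = 72: Qd = 480 − 1(72) = 408, Qs = -182 + 4(72) = 106.
Shortage = 408 − 106 = 302.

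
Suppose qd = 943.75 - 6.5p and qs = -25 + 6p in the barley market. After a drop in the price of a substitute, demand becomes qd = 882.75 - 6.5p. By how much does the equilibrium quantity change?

Δq = -29.28

Original equilibrium: p* = 77.5, q* = 440.
New equilibrium: 882.75 - 6.5p = -25 + 6p, so 907.75 = 12.5p and p' = 72.62; q' = 882.75 − 6.5(72.62) = 410.72.
Change in quantity: 410.72 − 440 = -29.28.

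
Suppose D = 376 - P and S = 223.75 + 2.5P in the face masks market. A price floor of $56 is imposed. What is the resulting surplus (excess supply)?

Surplus = 43.75

Equilibrium price would be P* = 43.5, so the floor at 56 binds.
At P = 56: D = 320, S = 363.75.
Surplus = 363.75 − 320 = 43.75.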